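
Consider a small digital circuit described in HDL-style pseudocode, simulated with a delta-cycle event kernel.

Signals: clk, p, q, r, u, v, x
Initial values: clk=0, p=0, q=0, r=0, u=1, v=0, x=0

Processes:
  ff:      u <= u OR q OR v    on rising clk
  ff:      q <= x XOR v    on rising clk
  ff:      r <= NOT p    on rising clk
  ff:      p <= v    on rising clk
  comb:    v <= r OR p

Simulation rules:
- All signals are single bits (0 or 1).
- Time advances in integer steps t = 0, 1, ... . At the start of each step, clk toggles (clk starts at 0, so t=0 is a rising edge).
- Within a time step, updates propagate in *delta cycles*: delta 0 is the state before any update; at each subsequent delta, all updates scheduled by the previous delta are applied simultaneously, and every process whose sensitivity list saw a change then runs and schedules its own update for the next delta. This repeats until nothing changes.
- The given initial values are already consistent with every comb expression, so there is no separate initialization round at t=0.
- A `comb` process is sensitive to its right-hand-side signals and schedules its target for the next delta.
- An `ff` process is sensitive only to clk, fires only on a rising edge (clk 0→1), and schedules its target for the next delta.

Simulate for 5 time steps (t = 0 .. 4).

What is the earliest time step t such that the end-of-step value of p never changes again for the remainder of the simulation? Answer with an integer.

t0.Δ0 p=0 x=0 u=1 r=0 clk=0 q=0 v=0
t0.Δ1 p=0 x=0 u=1 r=0 clk=1 q=0 v=0
t0.Δ2 p=0 x=0 u=1 r=1 clk=1 q=0 v=0
t0.Δ3 p=0 x=0 u=1 r=1 clk=1 q=0 v=1
t1.Δ0 p=0 x=0 u=1 r=1 clk=1 q=0 v=1
t1.Δ1 p=0 x=0 u=1 r=1 clk=0 q=0 v=1
t2.Δ0 p=0 x=0 u=1 r=1 clk=0 q=0 v=1
t2.Δ1 p=0 x=0 u=1 r=1 clk=1 q=0 v=1
t2.Δ2 p=1 x=0 u=1 r=1 clk=1 q=1 v=1
t3.Δ0 p=1 x=0 u=1 r=1 clk=1 q=1 v=1
t3.Δ1 p=1 x=0 u=1 r=1 clk=0 q=1 v=1
t4.Δ0 p=1 x=0 u=1 r=1 clk=0 q=1 v=1
t4.Δ1 p=1 x=0 u=1 r=1 clk=1 q=1 v=1
t4.Δ2 p=1 x=0 u=1 r=0 clk=1 q=1 v=1

2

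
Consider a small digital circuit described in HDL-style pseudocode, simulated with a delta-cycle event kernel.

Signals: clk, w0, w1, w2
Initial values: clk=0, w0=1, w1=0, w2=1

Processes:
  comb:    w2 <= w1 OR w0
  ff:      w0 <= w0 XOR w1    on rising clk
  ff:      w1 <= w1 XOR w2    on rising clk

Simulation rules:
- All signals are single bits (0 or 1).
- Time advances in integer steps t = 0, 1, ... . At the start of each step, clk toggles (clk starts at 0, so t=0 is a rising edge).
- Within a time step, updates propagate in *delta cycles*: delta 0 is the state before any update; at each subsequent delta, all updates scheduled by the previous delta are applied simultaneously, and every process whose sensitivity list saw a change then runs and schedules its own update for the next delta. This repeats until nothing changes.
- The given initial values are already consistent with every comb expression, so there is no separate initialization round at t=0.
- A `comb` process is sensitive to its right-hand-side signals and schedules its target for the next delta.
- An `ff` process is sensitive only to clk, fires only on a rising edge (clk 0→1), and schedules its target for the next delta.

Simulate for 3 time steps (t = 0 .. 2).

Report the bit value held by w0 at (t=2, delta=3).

t0.Δ0 w1=0 clk=0 w2=1 w0=1
t0.Δ1 w1=0 clk=1 w2=1 w0=1
t0.Δ2 w1=1 clk=1 w2=1 w0=1
t1.Δ0 w1=1 clk=1 w2=1 w0=1
t1.Δ1 w1=1 clk=0 w2=1 w0=1
t2.Δ0 w1=1 clk=0 w2=1 w0=1
t2.Δ1 w1=1 clk=1 w2=1 w0=1
t2.Δ2 w1=0 clk=1 w2=1 w0=0
t2.Δ3 w1=0 clk=1 w2=0 w0=0

0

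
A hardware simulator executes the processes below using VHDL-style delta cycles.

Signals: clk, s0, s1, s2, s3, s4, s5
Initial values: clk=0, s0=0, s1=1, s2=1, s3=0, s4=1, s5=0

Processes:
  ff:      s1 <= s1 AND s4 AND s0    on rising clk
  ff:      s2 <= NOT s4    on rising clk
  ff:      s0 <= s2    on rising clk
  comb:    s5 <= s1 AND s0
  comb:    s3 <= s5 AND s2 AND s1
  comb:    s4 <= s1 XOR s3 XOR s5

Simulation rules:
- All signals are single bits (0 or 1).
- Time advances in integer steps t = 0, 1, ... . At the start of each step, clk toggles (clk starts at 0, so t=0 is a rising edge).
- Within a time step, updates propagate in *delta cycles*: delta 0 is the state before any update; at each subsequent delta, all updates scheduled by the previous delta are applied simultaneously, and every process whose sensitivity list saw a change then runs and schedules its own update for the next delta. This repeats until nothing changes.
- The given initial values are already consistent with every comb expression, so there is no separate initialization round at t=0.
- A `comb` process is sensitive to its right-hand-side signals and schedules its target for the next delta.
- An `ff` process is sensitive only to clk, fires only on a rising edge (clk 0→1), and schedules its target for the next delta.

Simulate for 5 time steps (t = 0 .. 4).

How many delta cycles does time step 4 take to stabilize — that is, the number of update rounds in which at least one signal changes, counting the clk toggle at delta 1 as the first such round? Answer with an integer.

2

[bits: s4,s0,s3,s1,clk,s5,s2]
t=0: Δ0=1001001 Δ1=1001101 Δ2=1100100 Δ3=0100100 | 3Δ
t=1: Δ0=0100100 Δ1=0100000 | 1Δ
t=2: Δ0=0100000 Δ1=0100100 Δ2=0000101 | 2Δ
t=3: Δ0=0000101 Δ1=0000001 | 1Δ
t=4: Δ0=0000001 Δ1=0000101 Δ2=0100101 | 2Δ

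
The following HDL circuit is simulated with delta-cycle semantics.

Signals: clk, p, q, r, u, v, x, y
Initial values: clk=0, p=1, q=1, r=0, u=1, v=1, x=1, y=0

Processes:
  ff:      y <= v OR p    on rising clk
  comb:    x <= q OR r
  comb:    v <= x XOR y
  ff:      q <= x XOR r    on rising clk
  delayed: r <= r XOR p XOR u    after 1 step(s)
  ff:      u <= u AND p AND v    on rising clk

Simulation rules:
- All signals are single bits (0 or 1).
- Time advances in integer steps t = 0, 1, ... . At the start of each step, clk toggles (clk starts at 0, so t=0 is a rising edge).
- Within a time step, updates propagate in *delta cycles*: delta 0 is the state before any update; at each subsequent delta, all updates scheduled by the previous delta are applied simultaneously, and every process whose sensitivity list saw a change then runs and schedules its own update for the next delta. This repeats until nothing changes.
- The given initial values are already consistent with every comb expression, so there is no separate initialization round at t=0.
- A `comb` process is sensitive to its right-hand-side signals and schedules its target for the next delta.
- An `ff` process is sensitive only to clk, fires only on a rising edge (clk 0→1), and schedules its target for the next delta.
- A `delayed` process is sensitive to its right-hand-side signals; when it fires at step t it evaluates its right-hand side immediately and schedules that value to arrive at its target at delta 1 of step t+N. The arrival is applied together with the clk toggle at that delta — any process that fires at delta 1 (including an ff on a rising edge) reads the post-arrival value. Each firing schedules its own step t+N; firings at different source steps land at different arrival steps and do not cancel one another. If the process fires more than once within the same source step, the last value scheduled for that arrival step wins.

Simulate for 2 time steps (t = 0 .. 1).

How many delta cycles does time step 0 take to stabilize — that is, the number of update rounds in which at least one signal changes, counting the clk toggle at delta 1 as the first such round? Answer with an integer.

t=0 Δ0: q=1 v=1 r=0 clk=0 u=1 x=1 p=1 y=0
  Δ1: clk:0→1
  Δ2: y:0→1
  Δ3: v:1→0
  (3Δ to stable)
t=1 Δ0: q=1 v=0 r=0 clk=1 u=1 x=1 p=1 y=1
  Δ1: clk:1→0
  (1Δ to stable)

3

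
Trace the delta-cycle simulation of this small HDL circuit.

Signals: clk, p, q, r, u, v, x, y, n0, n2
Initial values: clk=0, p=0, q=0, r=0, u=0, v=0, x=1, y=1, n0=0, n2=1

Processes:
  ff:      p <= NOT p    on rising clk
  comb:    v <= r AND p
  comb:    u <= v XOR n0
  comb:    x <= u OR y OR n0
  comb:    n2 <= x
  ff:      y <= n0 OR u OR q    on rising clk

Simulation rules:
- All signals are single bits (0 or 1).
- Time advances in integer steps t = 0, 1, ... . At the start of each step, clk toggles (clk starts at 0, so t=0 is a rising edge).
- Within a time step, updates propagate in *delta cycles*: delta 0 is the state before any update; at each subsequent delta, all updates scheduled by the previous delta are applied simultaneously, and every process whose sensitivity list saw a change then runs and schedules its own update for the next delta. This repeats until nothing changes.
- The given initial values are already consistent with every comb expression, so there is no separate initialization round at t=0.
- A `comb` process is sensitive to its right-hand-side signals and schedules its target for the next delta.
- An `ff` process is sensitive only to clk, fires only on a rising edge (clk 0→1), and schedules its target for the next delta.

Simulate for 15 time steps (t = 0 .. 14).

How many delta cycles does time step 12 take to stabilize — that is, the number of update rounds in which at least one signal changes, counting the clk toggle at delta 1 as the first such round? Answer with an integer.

2

[bits: u,clk,n0,v,x,y,r,n2,q,p]
t=0: Δ0=0000110100 Δ1=0100110100 Δ2=0100100101 Δ3=0100000101 Δ4=0100000001 | 4Δ
t=1: Δ0=0100000001 Δ1=0000000001 | 1Δ
t=2: Δ0=0000000001 Δ1=0100000001 Δ2=0100000000 | 2Δ
t=3: Δ0=0100000000 Δ1=0000000000 | 1Δ
t=4: Δ0=0000000000 Δ1=0100000000 Δ2=0100000001 | 2Δ
t=5: Δ0=0100000001 Δ1=0000000001 | 1Δ
t=6: Δ0=0000000001 Δ1=0100000001 Δ2=0100000000 | 2Δ
t=7: Δ0=0100000000 Δ1=0000000000 | 1Δ
t=8: Δ0=0000000000 Δ1=0100000000 Δ2=0100000001 | 2Δ
t=9: Δ0=0100000001 Δ1=0000000001 | 1Δ
t=10: Δ0=0000000001 Δ1=0100000001 Δ2=0100000000 | 2Δ
t=11: Δ0=0100000000 Δ1=0000000000 | 1Δ
t=12: Δ0=0000000000 Δ1=0100000000 Δ2=0100000001 | 2Δ
t=13: Δ0=0100000001 Δ1=0000000001 | 1Δ
t=14: Δ0=0000000001 Δ1=0100000001 Δ2=0100000000 | 2Δ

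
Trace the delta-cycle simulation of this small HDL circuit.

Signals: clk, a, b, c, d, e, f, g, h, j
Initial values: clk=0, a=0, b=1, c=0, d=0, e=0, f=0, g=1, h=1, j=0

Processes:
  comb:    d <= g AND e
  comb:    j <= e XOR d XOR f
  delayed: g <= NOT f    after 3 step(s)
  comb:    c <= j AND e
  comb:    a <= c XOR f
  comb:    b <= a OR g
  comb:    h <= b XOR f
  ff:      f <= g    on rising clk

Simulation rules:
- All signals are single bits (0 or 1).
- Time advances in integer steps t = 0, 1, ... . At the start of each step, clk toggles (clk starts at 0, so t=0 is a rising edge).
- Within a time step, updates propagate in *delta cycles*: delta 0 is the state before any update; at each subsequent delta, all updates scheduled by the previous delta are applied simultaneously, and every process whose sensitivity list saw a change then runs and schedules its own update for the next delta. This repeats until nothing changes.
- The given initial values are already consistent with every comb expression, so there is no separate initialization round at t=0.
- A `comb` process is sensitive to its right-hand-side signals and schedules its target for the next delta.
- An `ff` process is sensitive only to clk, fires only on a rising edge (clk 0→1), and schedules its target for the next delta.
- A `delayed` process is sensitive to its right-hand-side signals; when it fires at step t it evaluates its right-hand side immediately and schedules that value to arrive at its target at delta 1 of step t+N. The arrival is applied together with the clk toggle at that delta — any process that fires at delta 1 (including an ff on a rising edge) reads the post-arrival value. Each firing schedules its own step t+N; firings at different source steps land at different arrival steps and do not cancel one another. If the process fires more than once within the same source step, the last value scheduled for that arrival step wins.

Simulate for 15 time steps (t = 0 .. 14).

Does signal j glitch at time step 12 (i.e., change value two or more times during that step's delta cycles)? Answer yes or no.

t=0 Δ0: g=1 a=0 d=0 c=0 clk=0 j=0 b=1 h=1 e=0 f=0
  Δ1: clk:0→1
  Δ2: f:0→1
  Δ3: a:0→1, j:0→1, h:1→0
  (3Δ to stable)
t=1 Δ0: g=1 a=1 d=0 c=0 clk=1 j=1 b=1 h=0 e=0 f=1
  Δ1: clk:1→0
  (1Δ to stable)
t=2 Δ0: g=1 a=1 d=0 c=0 clk=0 j=1 b=1 h=0 e=0 f=1
  Δ1: clk:0→1
  (1Δ to stable)
t=3 Δ0: g=1 a=1 d=0 c=0 clk=1 j=1 b=1 h=0 e=0 f=1
  Δ1: g:1→0, clk:1→0
  (1Δ to stable)
t=4 Δ0: g=0 a=1 d=0 c=0 clk=0 j=1 b=1 h=0 e=0 f=1
  Δ1: clk:0→1
  Δ2: f:1→0
  Δ3: a:1→0, j:1→0, h:0→1
  Δ4: b:1→0
  Δ5: h:1→0
  (5Δ to stable)
t=5 Δ0: g=0 a=0 d=0 c=0 clk=1 j=0 b=0 h=0 e=0 f=0
  Δ1: clk:1→0
  (1Δ to stable)
t=6 Δ0: g=0 a=0 d=0 c=0 clk=0 j=0 b=0 h=0 e=0 f=0
  Δ1: clk:0→1
  (1Δ to stable)
t=7 Δ0: g=0 a=0 d=0 c=0 clk=1 j=0 b=0 h=0 e=0 f=0
  Δ1: g:0→1, clk:1→0
  Δ2: b:0→1
  Δ3: h:0→1
  (3Δ to stable)
t=8 Δ0: g=1 a=0 d=0 c=0 clk=0 j=0 b=1 h=1 e=0 f=0
  Δ1: clk:0→1
  Δ2: f:0→1
  Δ3: a:0→1, j:0→1, h:1→0
  (3Δ to stable)
t=9 Δ0: g=1 a=1 d=0 c=0 clk=1 j=1 b=1 h=0 e=0 f=1
  Δ1: clk:1→0
  (1Δ to stable)
t=10 Δ0: g=1 a=1 d=0 c=0 clk=0 j=1 b=1 h=0 e=0 f=1
  Δ1: clk:0→1
  (1Δ to stable)
t=11 Δ0: g=1 a=1 d=0 c=0 clk=1 j=1 b=1 h=0 e=0 f=1
  Δ1: g:1→0, clk:1→0
  (1Δ to stable)
t=12 Δ0: g=0 a=1 d=0 c=0 clk=0 j=1 b=1 h=0 e=0 f=1
  Δ1: clk:0→1
  Δ2: f:1→0
  Δ3: a:1→0, j:1→0, h:0→1
  Δ4: b:1→0
  Δ5: h:1→0
  (5Δ to stable)
t=13 Δ0: g=0 a=0 d=0 c=0 clk=1 j=0 b=0 h=0 e=0 f=0
  Δ1: clk:1→0
  (1Δ to stable)
t=14 Δ0: g=0 a=0 d=0 c=0 clk=0 j=0 b=0 h=0 e=0 f=0
  Δ1: clk:0→1
  (1Δ to stable)

no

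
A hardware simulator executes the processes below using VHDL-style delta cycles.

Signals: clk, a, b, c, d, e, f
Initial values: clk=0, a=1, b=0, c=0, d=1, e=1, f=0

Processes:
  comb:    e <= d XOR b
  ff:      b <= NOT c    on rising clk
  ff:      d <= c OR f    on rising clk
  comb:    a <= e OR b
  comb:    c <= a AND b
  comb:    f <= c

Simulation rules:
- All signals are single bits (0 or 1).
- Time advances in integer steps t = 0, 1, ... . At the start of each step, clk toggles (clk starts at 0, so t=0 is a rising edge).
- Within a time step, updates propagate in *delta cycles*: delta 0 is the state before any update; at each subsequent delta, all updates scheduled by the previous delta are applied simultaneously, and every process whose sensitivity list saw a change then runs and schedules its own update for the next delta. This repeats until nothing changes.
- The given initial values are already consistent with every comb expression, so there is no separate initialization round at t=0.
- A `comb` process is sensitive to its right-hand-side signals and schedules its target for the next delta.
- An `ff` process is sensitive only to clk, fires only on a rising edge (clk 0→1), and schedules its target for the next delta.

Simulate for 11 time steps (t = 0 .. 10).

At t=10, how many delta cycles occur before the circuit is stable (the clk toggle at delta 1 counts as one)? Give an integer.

t0.Δ0 f=0 d=1 a=1 e=1 clk=0 c=0 b=0
t0.Δ1 f=0 d=1 a=1 e=1 clk=1 c=0 b=0
t0.Δ2 f=0 d=0 a=1 e=1 clk=1 c=0 b=1
t0.Δ3 f=0 d=0 a=1 e=1 clk=1 c=1 b=1
t0.Δ4 f=1 d=0 a=1 e=1 clk=1 c=1 b=1
t1.Δ0 f=1 d=0 a=1 e=1 clk=1 c=1 b=1
t1.Δ1 f=1 d=0 a=1 e=1 clk=0 c=1 b=1
t2.Δ0 f=1 d=0 a=1 e=1 clk=0 c=1 b=1
t2.Δ1 f=1 d=0 a=1 e=1 clk=1 c=1 b=1
t2.Δ2 f=1 d=1 a=1 e=1 clk=1 c=1 b=0
t2.Δ3 f=1 d=1 a=1 e=1 clk=1 c=0 b=0
t2.Δ4 f=0 d=1 a=1 e=1 clk=1 c=0 b=0
t3.Δ0 f=0 d=1 a=1 e=1 clk=1 c=0 b=0
t3.Δ1 f=0 d=1 a=1 e=1 clk=0 c=0 b=0
t4.Δ0 f=0 d=1 a=1 e=1 clk=0 c=0 b=0
t4.Δ1 f=0 d=1 a=1 e=1 clk=1 c=0 b=0
t4.Δ2 f=0 d=0 a=1 e=1 clk=1 c=0 b=1
t4.Δ3 f=0 d=0 a=1 e=1 clk=1 c=1 b=1
t4.Δ4 f=1 d=0 a=1 e=1 clk=1 c=1 b=1
t5.Δ0 f=1 d=0 a=1 e=1 clk=1 c=1 b=1
t5.Δ1 f=1 d=0 a=1 e=1 clk=0 c=1 b=1
t6.Δ0 f=1 d=0 a=1 e=1 clk=0 c=1 b=1
t6.Δ1 f=1 d=0 a=1 e=1 clk=1 c=1 b=1
t6.Δ2 f=1 d=1 a=1 e=1 clk=1 c=1 b=0
t6.Δ3 f=1 d=1 a=1 e=1 clk=1 c=0 b=0
t6.Δ4 f=0 d=1 a=1 e=1 clk=1 c=0 b=0
t7.Δ0 f=0 d=1 a=1 e=1 clk=1 c=0 b=0
t7.Δ1 f=0 d=1 a=1 e=1 clk=0 c=0 b=0
t8.Δ0 f=0 d=1 a=1 e=1 clk=0 c=0 b=0
t8.Δ1 f=0 d=1 a=1 e=1 clk=1 c=0 b=0
t8.Δ2 f=0 d=0 a=1 e=1 clk=1 c=0 b=1
t8.Δ3 f=0 d=0 a=1 e=1 clk=1 c=1 b=1
t8.Δ4 f=1 d=0 a=1 e=1 clk=1 c=1 b=1
t9.Δ0 f=1 d=0 a=1 e=1 clk=1 c=1 b=1
t9.Δ1 f=1 d=0 a=1 e=1 clk=0 c=1 b=1
t10.Δ0 f=1 d=0 a=1 e=1 clk=0 c=1 b=1
t10.Δ1 f=1 d=0 a=1 e=1 clk=1 c=1 b=1
t10.Δ2 f=1 d=1 a=1 e=1 clk=1 c=1 b=0
t10.Δ3 f=1 d=1 a=1 e=1 clk=1 c=0 b=0
t10.Δ4 f=0 d=1 a=1 e=1 clk=1 c=0 b=0

4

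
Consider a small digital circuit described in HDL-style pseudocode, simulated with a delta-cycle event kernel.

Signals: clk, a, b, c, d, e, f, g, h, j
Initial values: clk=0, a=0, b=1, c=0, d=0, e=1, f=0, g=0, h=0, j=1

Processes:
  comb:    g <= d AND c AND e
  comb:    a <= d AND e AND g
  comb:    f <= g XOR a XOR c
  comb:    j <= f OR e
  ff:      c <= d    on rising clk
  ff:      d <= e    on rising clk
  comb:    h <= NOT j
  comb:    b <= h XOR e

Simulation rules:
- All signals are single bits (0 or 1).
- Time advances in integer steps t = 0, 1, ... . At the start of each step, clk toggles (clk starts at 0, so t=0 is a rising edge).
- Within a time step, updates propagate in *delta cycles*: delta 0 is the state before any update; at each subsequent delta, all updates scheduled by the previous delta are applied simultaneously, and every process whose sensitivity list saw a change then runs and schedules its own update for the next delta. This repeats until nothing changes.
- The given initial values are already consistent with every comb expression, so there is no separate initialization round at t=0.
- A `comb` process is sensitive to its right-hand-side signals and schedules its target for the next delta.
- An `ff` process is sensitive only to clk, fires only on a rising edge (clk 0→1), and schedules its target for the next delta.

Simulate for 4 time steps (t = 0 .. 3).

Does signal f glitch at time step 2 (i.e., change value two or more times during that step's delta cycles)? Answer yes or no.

yes

t=0 Δ0: j=1 c=0 f=0 g=0 a=0 e=1 h=0 b=1 clk=0 d=0
  Δ1: clk:0→1
  Δ2: d:0→1
  (2Δ to stable)
t=1 Δ0: j=1 c=0 f=0 g=0 a=0 e=1 h=0 b=1 clk=1 d=1
  Δ1: clk:1→0
  (1Δ to stable)
t=2 Δ0: j=1 c=0 f=0 g=0 a=0 e=1 h=0 b=1 clk=0 d=1
  Δ1: clk:0→1
  Δ2: c:0→1
  Δ3: f:0→1, g:0→1
  Δ4: f:1→0, a:0→1
  Δ5: f:0→1
  (5Δ to stable)
t=3 Δ0: j=1 c=1 f=1 g=1 a=1 e=1 h=0 b=1 clk=1 d=1
  Δ1: clk:1→0
  (1Δ to stable)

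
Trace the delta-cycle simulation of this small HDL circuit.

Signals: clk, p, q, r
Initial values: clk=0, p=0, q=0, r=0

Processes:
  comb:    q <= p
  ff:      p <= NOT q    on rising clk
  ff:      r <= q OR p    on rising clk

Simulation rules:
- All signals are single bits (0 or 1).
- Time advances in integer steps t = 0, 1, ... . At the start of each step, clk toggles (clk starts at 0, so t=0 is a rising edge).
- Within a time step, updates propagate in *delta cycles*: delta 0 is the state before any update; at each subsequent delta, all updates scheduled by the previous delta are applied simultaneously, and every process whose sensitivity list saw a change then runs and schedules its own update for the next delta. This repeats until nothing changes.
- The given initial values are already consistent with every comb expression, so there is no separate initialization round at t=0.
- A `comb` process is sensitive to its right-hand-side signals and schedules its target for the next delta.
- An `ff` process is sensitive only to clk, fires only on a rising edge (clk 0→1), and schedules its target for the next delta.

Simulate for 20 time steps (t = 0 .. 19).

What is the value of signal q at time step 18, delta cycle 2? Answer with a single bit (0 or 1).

1

[bits: r,p,clk,q]
t=0: Δ0=0000 Δ1=0010 Δ2=0110 Δ3=0111 | 3Δ
t=1: Δ0=0111 Δ1=0101 | 1Δ
t=2: Δ0=0101 Δ1=0111 Δ2=1011 Δ3=1010 | 3Δ
t=3: Δ0=1010 Δ1=1000 | 1Δ
t=4: Δ0=1000 Δ1=1010 Δ2=0110 Δ3=0111 | 3Δ
t=5: Δ0=0111 Δ1=0101 | 1Δ
t=6: Δ0=0101 Δ1=0111 Δ2=1011 Δ3=1010 | 3Δ
t=7: Δ0=1010 Δ1=1000 | 1Δ
t=8: Δ0=1000 Δ1=1010 Δ2=0110 Δ3=0111 | 3Δ
t=9: Δ0=0111 Δ1=0101 | 1Δ
t=10: Δ0=0101 Δ1=0111 Δ2=1011 Δ3=1010 | 3Δ
t=11: Δ0=1010 Δ1=1000 | 1Δ
t=12: Δ0=1000 Δ1=1010 Δ2=0110 Δ3=0111 | 3Δ
t=13: Δ0=0111 Δ1=0101 | 1Δ
t=14: Δ0=0101 Δ1=0111 Δ2=1011 Δ3=1010 | 3Δ
t=15: Δ0=1010 Δ1=1000 | 1Δ
t=16: Δ0=1000 Δ1=1010 Δ2=0110 Δ3=0111 | 3Δ
t=17: Δ0=0111 Δ1=0101 | 1Δ
t=18: Δ0=0101 Δ1=0111 Δ2=1011 Δ3=1010 | 3Δ
t=19: Δ0=1010 Δ1=1000 | 1Δ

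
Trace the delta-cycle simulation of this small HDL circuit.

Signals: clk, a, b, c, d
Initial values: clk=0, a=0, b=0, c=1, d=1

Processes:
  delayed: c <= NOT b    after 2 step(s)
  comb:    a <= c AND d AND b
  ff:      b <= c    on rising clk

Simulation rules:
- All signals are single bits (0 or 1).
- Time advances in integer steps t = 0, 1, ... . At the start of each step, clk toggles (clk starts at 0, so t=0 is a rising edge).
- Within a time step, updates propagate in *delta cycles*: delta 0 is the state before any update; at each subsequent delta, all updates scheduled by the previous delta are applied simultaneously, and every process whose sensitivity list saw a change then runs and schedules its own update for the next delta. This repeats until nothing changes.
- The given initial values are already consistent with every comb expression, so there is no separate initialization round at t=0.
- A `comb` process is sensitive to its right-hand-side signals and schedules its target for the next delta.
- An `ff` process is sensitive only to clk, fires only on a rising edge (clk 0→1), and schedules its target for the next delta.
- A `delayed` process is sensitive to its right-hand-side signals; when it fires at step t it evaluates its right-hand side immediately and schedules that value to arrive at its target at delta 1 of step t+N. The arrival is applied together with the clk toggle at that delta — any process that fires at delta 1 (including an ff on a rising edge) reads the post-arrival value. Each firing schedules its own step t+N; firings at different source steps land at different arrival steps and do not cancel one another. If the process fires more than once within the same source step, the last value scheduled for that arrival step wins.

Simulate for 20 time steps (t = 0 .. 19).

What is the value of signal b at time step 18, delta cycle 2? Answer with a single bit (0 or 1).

0

[bits: b,c,clk,a,d]
t=0: Δ0=01001 Δ1=01101 Δ2=11101 Δ3=11111 | 3Δ
t=1: Δ0=11111 Δ1=11011 | 1Δ
t=2: Δ0=11011 Δ1=10111 Δ2=00101 | 2Δ
t=3: Δ0=00101 Δ1=00001 | 1Δ
t=4: Δ0=00001 Δ1=01101 Δ2=11101 Δ3=11111 | 3Δ
t=5: Δ0=11111 Δ1=11011 | 1Δ
t=6: Δ0=11011 Δ1=10111 Δ2=00101 | 2Δ
t=7: Δ0=00101 Δ1=00001 | 1Δ
t=8: Δ0=00001 Δ1=01101 Δ2=11101 Δ3=11111 | 3Δ
t=9: Δ0=11111 Δ1=11011 | 1Δ
t=10: Δ0=11011 Δ1=10111 Δ2=00101 | 2Δ
t=11: Δ0=00101 Δ1=00001 | 1Δ
t=12: Δ0=00001 Δ1=01101 Δ2=11101 Δ3=11111 | 3Δ
t=13: Δ0=11111 Δ1=11011 | 1Δ
t=14: Δ0=11011 Δ1=10111 Δ2=00101 | 2Δ
t=15: Δ0=00101 Δ1=00001 | 1Δ
t=16: Δ0=00001 Δ1=01101 Δ2=11101 Δ3=11111 | 3Δ
t=17: Δ0=11111 Δ1=11011 | 1Δ
t=18: Δ0=11011 Δ1=10111 Δ2=00101 | 2Δ
t=19: Δ0=00101 Δ1=00001 | 1Δ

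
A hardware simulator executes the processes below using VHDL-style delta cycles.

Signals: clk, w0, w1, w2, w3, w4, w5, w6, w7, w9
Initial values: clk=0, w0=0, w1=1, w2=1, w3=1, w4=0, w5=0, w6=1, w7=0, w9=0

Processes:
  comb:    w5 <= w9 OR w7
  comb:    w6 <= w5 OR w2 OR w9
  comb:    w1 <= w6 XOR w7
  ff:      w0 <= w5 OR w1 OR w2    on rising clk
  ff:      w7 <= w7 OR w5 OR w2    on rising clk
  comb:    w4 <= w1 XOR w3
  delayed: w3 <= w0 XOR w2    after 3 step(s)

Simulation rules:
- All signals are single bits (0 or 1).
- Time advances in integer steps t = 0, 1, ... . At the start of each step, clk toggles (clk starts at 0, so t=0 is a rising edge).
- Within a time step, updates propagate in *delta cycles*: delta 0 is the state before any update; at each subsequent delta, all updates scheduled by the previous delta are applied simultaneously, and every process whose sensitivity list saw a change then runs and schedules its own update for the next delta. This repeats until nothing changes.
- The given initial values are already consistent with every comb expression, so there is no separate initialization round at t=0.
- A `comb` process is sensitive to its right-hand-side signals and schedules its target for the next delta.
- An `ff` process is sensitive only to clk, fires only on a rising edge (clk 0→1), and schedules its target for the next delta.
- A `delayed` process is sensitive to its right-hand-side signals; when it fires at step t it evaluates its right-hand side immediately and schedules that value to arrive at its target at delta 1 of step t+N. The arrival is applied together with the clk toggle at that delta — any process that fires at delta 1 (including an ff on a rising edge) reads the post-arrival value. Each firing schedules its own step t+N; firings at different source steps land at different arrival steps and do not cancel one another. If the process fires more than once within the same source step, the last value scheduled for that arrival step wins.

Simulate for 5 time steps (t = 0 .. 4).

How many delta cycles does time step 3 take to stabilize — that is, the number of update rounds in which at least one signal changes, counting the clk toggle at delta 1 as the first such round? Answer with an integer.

2

t0.Δ0 clk=0 w9=0 w7=0 w3=1 w5=0 w4=0 w1=1 w0=0 w2=1 w6=1
t0.Δ1 clk=1 w9=0 w7=0 w3=1 w5=0 w4=0 w1=1 w0=0 w2=1 w6=1
t0.Δ2 clk=1 w9=0 w7=1 w3=1 w5=0 w4=0 w1=1 w0=1 w2=1 w6=1
t0.Δ3 clk=1 w9=0 w7=1 w3=1 w5=1 w4=0 w1=0 w0=1 w2=1 w6=1
t0.Δ4 clk=1 w9=0 w7=1 w3=1 w5=1 w4=1 w1=0 w0=1 w2=1 w6=1
t1.Δ0 clk=1 w9=0 w7=1 w3=1 w5=1 w4=1 w1=0 w0=1 w2=1 w6=1
t1.Δ1 clk=0 w9=0 w7=1 w3=1 w5=1 w4=1 w1=0 w0=1 w2=1 w6=1
t2.Δ0 clk=0 w9=0 w7=1 w3=1 w5=1 w4=1 w1=0 w0=1 w2=1 w6=1
t2.Δ1 clk=1 w9=0 w7=1 w3=1 w5=1 w4=1 w1=0 w0=1 w2=1 w6=1
t3.Δ0 clk=1 w9=0 w7=1 w3=1 w5=1 w4=1 w1=0 w0=1 w2=1 w6=1
t3.Δ1 clk=0 w9=0 w7=1 w3=0 w5=1 w4=1 w1=0 w0=1 w2=1 w6=1
t3.Δ2 clk=0 w9=0 w7=1 w3=0 w5=1 w4=0 w1=0 w0=1 w2=1 w6=1
t4.Δ0 clk=0 w9=0 w7=1 w3=0 w5=1 w4=0 w1=0 w0=1 w2=1 w6=1
t4.Δ1 clk=1 w9=0 w7=1 w3=0 w5=1 w4=0 w1=0 w0=1 w2=1 w6=1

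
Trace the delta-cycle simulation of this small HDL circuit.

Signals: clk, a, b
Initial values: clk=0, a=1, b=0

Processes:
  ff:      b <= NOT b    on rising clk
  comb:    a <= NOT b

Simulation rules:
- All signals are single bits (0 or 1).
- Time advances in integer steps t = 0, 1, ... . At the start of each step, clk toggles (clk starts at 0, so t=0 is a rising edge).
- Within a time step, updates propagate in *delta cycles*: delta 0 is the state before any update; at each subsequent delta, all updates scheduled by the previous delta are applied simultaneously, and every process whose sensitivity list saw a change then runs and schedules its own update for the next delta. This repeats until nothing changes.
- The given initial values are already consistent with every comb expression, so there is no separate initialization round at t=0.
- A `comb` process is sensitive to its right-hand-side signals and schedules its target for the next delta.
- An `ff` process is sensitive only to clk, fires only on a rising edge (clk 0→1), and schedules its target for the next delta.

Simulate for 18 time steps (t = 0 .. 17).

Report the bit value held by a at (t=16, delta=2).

t=0 Δ0: a=1 clk=0 b=0
  Δ1: clk:0→1
  Δ2: b:0→1
  Δ3: a:1→0
  (3Δ to stable)
t=1 Δ0: a=0 clk=1 b=1
  Δ1: clk:1→0
  (1Δ to stable)
t=2 Δ0: a=0 clk=0 b=1
  Δ1: clk:0→1
  Δ2: b:1→0
  Δ3: a:0→1
  (3Δ to stable)
t=3 Δ0: a=1 clk=1 b=0
  Δ1: clk:1→0
  (1Δ to stable)
t=4 Δ0: a=1 clk=0 b=0
  Δ1: clk:0→1
  Δ2: b:0→1
  Δ3: a:1→0
  (3Δ to stable)
t=5 Δ0: a=0 clk=1 b=1
  Δ1: clk:1→0
  (1Δ to stable)
t=6 Δ0: a=0 clk=0 b=1
  Δ1: clk:0→1
  Δ2: b:1→0
  Δ3: a:0→1
  (3Δ to stable)
t=7 Δ0: a=1 clk=1 b=0
  Δ1: clk:1→0
  (1Δ to stable)
t=8 Δ0: a=1 clk=0 b=0
  Δ1: clk:0→1
  Δ2: b:0→1
  Δ3: a:1→0
  (3Δ to stable)
t=9 Δ0: a=0 clk=1 b=1
  Δ1: clk:1→0
  (1Δ to stable)
t=10 Δ0: a=0 clk=0 b=1
  Δ1: clk:0→1
  Δ2: b:1→0
  Δ3: a:0→1
  (3Δ to stable)
t=11 Δ0: a=1 clk=1 b=0
  Δ1: clk:1→0
  (1Δ to stable)
t=12 Δ0: a=1 clk=0 b=0
  Δ1: clk:0→1
  Δ2: b:0→1
  Δ3: a:1→0
  (3Δ to stable)
t=13 Δ0: a=0 clk=1 b=1
  Δ1: clk:1→0
  (1Δ to stable)
t=14 Δ0: a=0 clk=0 b=1
  Δ1: clk:0→1
  Δ2: b:1→0
  Δ3: a:0→1
  (3Δ to stable)
t=15 Δ0: a=1 clk=1 b=0
  Δ1: clk:1→0
  (1Δ to stable)
t=16 Δ0: a=1 clk=0 b=0
  Δ1: clk:0→1
  Δ2: b:0→1
  Δ3: a:1→0
  (3Δ to stable)
t=17 Δ0: a=0 clk=1 b=1
  Δ1: clk:1→0
  (1Δ to stable)

1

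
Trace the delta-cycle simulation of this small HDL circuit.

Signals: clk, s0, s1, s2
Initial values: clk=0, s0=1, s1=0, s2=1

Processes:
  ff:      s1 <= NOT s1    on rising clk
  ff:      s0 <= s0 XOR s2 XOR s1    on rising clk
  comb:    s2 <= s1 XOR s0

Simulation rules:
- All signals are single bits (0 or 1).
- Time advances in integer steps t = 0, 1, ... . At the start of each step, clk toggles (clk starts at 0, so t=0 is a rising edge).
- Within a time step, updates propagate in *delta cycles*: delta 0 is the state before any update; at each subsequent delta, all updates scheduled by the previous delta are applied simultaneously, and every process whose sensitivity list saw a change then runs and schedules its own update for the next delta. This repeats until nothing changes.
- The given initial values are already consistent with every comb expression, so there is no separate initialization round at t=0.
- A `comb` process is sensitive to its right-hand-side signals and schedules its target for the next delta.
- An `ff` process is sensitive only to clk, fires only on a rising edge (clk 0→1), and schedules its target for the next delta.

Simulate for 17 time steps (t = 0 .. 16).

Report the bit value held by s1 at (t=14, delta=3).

0

t0.Δ0 s0=1 s1=0 clk=0 s2=1
t0.Δ1 s0=1 s1=0 clk=1 s2=1
t0.Δ2 s0=0 s1=1 clk=1 s2=1
t1.Δ0 s0=0 s1=1 clk=1 s2=1
t1.Δ1 s0=0 s1=1 clk=0 s2=1
t2.Δ0 s0=0 s1=1 clk=0 s2=1
t2.Δ1 s0=0 s1=1 clk=1 s2=1
t2.Δ2 s0=0 s1=0 clk=1 s2=1
t2.Δ3 s0=0 s1=0 clk=1 s2=0
t3.Δ0 s0=0 s1=0 clk=1 s2=0
t3.Δ1 s0=0 s1=0 clk=0 s2=0
t4.Δ0 s0=0 s1=0 clk=0 s2=0
t4.Δ1 s0=0 s1=0 clk=1 s2=0
t4.Δ2 s0=0 s1=1 clk=1 s2=0
t4.Δ3 s0=0 s1=1 clk=1 s2=1
t5.Δ0 s0=0 s1=1 clk=1 s2=1
t5.Δ1 s0=0 s1=1 clk=0 s2=1
t6.Δ0 s0=0 s1=1 clk=0 s2=1
t6.Δ1 s0=0 s1=1 clk=1 s2=1
t6.Δ2 s0=0 s1=0 clk=1 s2=1
t6.Δ3 s0=0 s1=0 clk=1 s2=0
t7.Δ0 s0=0 s1=0 clk=1 s2=0
t7.Δ1 s0=0 s1=0 clk=0 s2=0
t8.Δ0 s0=0 s1=0 clk=0 s2=0
t8.Δ1 s0=0 s1=0 clk=1 s2=0
t8.Δ2 s0=0 s1=1 clk=1 s2=0
t8.Δ3 s0=0 s1=1 clk=1 s2=1
t9.Δ0 s0=0 s1=1 clk=1 s2=1
t9.Δ1 s0=0 s1=1 clk=0 s2=1
t10.Δ0 s0=0 s1=1 clk=0 s2=1
t10.Δ1 s0=0 s1=1 clk=1 s2=1
t10.Δ2 s0=0 s1=0 clk=1 s2=1
t10.Δ3 s0=0 s1=0 clk=1 s2=0
t11.Δ0 s0=0 s1=0 clk=1 s2=0
t11.Δ1 s0=0 s1=0 clk=0 s2=0
t12.Δ0 s0=0 s1=0 clk=0 s2=0
t12.Δ1 s0=0 s1=0 clk=1 s2=0
t12.Δ2 s0=0 s1=1 clk=1 s2=0
t12.Δ3 s0=0 s1=1 clk=1 s2=1
t13.Δ0 s0=0 s1=1 clk=1 s2=1
t13.Δ1 s0=0 s1=1 clk=0 s2=1
t14.Δ0 s0=0 s1=1 clk=0 s2=1
t14.Δ1 s0=0 s1=1 clk=1 s2=1
t14.Δ2 s0=0 s1=0 clk=1 s2=1
t14.Δ3 s0=0 s1=0 clk=1 s2=0
t15.Δ0 s0=0 s1=0 clk=1 s2=0
t15.Δ1 s0=0 s1=0 clk=0 s2=0
t16.Δ0 s0=0 s1=0 clk=0 s2=0
t16.Δ1 s0=0 s1=0 clk=1 s2=0
t16.Δ2 s0=0 s1=1 clk=1 s2=0
t16.Δ3 s0=0 s1=1 clk=1 s2=1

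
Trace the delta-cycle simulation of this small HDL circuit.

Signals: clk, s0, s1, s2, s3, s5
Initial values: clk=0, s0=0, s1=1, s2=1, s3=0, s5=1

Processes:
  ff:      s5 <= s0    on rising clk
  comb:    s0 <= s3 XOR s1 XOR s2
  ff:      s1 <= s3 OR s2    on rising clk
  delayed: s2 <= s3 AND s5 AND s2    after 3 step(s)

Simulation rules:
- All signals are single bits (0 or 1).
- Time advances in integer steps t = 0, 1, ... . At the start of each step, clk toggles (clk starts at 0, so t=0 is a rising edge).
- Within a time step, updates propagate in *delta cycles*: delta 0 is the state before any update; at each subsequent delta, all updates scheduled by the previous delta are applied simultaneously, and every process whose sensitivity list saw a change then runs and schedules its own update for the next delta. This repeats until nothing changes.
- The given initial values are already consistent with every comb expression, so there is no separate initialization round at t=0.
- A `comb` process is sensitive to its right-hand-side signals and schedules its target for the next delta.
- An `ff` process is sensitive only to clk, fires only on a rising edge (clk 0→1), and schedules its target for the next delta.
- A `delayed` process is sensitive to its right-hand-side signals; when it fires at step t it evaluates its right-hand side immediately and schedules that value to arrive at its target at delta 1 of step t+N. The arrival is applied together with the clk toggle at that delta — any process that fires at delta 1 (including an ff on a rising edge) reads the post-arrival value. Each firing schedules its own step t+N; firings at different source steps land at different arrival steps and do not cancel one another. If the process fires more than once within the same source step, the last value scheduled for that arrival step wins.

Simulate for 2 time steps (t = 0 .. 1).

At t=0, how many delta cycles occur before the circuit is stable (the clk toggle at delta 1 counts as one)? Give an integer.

2

[bits: s2,s1,s5,clk,s3,s0]
t=0: Δ0=111000 Δ1=111100 Δ2=110100 | 2Δ
t=1: Δ0=110100 Δ1=110000 | 1Δ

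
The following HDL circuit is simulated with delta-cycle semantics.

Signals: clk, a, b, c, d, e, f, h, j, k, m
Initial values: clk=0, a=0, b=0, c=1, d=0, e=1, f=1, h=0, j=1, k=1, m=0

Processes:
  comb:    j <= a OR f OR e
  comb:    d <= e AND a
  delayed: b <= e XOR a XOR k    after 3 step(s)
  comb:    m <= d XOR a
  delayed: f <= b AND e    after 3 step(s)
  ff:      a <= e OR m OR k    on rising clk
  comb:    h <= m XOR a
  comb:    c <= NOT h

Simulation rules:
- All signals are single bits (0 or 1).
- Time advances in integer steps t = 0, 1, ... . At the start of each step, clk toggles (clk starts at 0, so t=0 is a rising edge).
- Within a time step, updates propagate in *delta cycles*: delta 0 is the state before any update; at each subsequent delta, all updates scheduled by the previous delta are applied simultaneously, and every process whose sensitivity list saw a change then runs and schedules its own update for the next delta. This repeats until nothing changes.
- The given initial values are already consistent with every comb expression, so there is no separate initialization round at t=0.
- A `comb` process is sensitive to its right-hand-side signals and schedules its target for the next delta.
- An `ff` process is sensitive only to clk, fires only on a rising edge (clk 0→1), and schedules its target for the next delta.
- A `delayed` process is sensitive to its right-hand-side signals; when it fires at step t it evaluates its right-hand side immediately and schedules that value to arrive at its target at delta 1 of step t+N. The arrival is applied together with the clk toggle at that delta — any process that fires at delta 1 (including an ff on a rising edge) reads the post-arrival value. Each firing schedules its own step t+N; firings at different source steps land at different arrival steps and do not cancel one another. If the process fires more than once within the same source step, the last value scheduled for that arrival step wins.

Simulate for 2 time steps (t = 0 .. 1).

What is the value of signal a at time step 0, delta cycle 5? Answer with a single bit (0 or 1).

1

t=0 Δ0: b=0 clk=0 h=0 e=1 c=1 k=1 d=0 m=0 f=1 j=1 a=0
  Δ1: clk:0→1
  Δ2: a:0→1
  Δ3: h:0→1, d:0→1, m:0→1
  Δ4: h:1→0, c:1→0, m:1→0
  Δ5: h:0→1, c:0→1
  Δ6: c:1→0
  (6Δ to stable)
t=1 Δ0: b=0 clk=1 h=1 e=1 c=0 k=1 d=1 m=0 f=1 j=1 a=1
  Δ1: clk:1→0
  (1Δ to stable)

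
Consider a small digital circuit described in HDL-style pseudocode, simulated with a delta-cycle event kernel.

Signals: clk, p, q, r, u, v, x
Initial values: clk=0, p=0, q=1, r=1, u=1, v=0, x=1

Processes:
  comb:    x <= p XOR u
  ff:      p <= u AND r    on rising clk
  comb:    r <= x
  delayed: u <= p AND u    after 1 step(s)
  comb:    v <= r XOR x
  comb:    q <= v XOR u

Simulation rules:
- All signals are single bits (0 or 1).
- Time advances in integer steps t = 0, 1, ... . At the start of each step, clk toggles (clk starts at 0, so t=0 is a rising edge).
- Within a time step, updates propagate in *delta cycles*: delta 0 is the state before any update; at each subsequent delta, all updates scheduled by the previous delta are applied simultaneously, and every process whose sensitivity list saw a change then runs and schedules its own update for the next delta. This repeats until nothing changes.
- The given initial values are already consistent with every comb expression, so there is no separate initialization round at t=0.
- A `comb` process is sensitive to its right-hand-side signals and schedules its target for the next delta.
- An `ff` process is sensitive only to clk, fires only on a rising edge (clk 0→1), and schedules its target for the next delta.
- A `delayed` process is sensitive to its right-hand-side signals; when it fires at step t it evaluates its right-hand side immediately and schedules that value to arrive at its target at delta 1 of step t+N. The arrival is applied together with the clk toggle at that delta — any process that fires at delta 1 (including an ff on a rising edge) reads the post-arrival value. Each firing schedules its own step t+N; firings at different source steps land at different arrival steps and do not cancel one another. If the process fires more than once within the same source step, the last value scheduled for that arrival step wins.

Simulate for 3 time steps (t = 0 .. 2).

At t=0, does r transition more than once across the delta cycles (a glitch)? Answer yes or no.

no

t=0 Δ0: u=1 r=1 q=1 p=0 v=0 clk=0 x=1
  Δ1: clk:0→1
  Δ2: p:0→1
  Δ3: x:1→0
  Δ4: r:1→0, v:0→1
  Δ5: q:1→0, v:1→0
  Δ6: q:0→1
  (6Δ to stable)
t=1 Δ0: u=1 r=0 q=1 p=1 v=0 clk=1 x=0
  Δ1: clk:1→0
  (1Δ to stable)
t=2 Δ0: u=1 r=0 q=1 p=1 v=0 clk=0 x=0
  Δ1: clk:0→1
  Δ2: p:1→0
  Δ3: x:0→1
  Δ4: r:0→1, v:0→1
  Δ5: q:1→0, v:1→0
  Δ6: q:0→1
  (6Δ to stable)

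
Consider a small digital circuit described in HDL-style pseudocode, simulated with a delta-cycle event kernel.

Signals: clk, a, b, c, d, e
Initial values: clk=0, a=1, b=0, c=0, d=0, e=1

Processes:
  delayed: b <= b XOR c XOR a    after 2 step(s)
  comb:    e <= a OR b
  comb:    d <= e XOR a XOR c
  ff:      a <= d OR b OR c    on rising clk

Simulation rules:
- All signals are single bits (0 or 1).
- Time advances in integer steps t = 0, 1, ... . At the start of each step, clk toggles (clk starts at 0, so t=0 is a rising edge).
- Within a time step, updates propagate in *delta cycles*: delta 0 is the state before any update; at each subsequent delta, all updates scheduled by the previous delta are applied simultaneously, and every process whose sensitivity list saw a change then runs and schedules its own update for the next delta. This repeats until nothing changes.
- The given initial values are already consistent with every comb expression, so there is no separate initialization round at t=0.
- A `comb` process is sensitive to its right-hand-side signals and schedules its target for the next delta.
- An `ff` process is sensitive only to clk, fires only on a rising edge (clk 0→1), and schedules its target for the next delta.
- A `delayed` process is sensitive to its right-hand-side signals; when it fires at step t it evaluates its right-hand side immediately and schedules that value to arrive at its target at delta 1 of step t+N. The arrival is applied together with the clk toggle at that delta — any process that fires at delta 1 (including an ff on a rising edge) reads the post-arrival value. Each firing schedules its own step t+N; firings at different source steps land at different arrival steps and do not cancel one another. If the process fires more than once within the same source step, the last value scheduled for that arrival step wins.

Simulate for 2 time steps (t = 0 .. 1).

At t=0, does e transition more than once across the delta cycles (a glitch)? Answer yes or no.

no

t0.Δ0 a=1 d=0 e=1 clk=0 b=0 c=0
t0.Δ1 a=1 d=0 e=1 clk=1 b=0 c=0
t0.Δ2 a=0 d=0 e=1 clk=1 b=0 c=0
t0.Δ3 a=0 d=1 e=0 clk=1 b=0 c=0
t0.Δ4 a=0 d=0 e=0 clk=1 b=0 c=0
t1.Δ0 a=0 d=0 e=0 clk=1 b=0 c=0
t1.Δ1 a=0 d=0 e=0 clk=0 b=0 c=0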